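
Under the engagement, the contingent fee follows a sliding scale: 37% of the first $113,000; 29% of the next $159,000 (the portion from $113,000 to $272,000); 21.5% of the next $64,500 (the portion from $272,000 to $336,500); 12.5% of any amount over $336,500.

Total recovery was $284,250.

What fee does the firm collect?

$90,553.75

First $113,000 at 37% = $41,810.00
Next $159,000 at 29% = $46,110.00
Remaining $12,250 at 21.5% = $2,633.75
Fee: $41,810.00 + $46,110.00 + $2,633.75 = $90,553.75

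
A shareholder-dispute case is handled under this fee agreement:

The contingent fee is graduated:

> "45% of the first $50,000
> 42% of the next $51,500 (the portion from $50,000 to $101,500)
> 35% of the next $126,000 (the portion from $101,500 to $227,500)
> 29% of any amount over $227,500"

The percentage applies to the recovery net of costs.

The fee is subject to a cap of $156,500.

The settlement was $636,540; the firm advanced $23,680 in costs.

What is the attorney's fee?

$156,500.00

Fee base (net of costs): $636,540 − $23,680 = $612,860
First $50,000 at 45% = $22,500.00
Next $51,500 at 42% = $21,630.00
Next $126,000 at 35% = $44,100.00
Remaining $385,360 at 29% = $111,754.40
Fee: $22,500.00 + $21,630.00 + $44,100.00 + $111,754.40 = $199,984.40
$199,984.40 exceeds the $156,500 cap, so the fee is capped at $156,500.00.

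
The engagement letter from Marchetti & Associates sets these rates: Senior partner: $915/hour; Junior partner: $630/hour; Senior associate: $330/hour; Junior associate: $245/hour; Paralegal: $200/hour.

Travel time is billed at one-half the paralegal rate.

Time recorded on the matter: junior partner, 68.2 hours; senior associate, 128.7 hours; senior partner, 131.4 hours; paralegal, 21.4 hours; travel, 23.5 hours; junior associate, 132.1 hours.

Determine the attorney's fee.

$244,662.50

Senior partner: 131.4 × $915 = $120,231.00
Junior partner: 68.2 × $630 = $42,966.00
Senior associate: 128.7 × $330 = $42,471.00
Junior associate: 132.1 × $245 = $32,364.50
Paralegal: 21.4 × $200 = $4,280.00
Subtotal: $120,231.00 + $42,966.00 + $42,471.00 + $32,364.50 + $4,280.00 = $242,312.50
Travel: 23.5 × ($200 ÷ 2) = 23.5 × $100.00 = $2,350.00
Total: $242,312.50 + $2,350.00 = $244,662.50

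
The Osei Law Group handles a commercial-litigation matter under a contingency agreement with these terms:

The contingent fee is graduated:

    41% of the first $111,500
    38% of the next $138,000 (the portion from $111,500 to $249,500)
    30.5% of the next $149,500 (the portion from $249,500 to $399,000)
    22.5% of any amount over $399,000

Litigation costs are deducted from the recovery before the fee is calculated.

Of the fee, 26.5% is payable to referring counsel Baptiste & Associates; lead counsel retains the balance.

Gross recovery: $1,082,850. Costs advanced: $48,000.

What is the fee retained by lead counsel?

Fee base (net of costs): $1,082,850 − $48,000 = $1,034,850
First $111,500 at 41% = $45,715.00
Next $138,000 at 38% = $52,440.00
Next $149,500 at 30.5% = $45,597.50
Remaining $635,850 at 22.5% = $143,066.25
Fee: $45,715.00 + $52,440.00 + $45,597.50 + $143,066.25 = $286,818.75
Referral share: 26.5% of $286,818.75 = $76,006.97; lead counsel retains $286,818.75 − $76,006.97 = $210,811.78.

$210,811.78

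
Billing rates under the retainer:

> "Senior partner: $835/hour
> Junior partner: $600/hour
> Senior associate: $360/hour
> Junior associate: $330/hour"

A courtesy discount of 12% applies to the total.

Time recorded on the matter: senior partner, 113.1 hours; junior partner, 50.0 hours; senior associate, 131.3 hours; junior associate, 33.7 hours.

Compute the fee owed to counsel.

$160,888.20

Senior partner: 113.1 × $835 = $94,438.50
Junior partner: 50.0 × $600 = $30,000.00
Senior associate: 131.3 × $360 = $47,268.00
Junior associate: 33.7 × $330 = $11,121.00
Subtotal: $182,827.50
Less 12% discount: −$21,939.30
Total: $182,827.50 − $21,939.30 = $160,888.20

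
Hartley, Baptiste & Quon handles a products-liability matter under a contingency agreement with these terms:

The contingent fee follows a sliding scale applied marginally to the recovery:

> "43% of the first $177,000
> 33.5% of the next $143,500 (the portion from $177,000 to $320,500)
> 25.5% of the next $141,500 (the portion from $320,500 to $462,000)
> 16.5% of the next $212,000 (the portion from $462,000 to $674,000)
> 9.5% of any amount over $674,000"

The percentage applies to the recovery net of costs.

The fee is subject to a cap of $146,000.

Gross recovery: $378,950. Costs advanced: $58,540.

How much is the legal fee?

$124,152.35

Fee base (net of costs): $378,950 − $58,540 = $320,410
First $177,000 at 43% = $76,110.00
Remaining $143,410 at 33.5% = $48,042.35
Fee: $76,110.00 + $48,042.35 = $124,152.35
$124,152.35 is under the $146,000 cap.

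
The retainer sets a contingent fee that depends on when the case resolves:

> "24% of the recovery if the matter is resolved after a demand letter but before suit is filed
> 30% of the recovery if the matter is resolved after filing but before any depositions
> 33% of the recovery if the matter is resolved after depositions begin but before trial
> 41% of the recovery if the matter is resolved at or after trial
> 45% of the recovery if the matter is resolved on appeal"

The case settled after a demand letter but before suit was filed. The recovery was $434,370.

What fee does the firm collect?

$104,248.80

The matter settled after a demand letter but before suit was filed, so the 24% rate applies.
$434,370 × 24% = $104,248.80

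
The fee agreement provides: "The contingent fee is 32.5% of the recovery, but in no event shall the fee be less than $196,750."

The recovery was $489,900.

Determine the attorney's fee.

32.5% of $489,900 = $159,217.50
That is below the $196,750 minimum, so the minimum applies.

$196,750.00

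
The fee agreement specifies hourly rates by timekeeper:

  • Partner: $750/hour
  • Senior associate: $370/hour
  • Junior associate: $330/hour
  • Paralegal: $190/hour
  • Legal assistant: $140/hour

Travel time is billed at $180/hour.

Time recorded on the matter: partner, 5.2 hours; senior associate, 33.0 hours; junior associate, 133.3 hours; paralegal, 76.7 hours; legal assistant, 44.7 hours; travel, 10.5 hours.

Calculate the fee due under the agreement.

Partner: 5.2 × $750 = $3,900.00
Senior associate: 33.0 × $370 = $12,210.00
Junior associate: 133.3 × $330 = $43,989.00
Paralegal: 76.7 × $190 = $14,573.00
Legal assistant: 44.7 × $140 = $6,258.00
Subtotal: $3,900.00 + $12,210.00 + $43,989.00 + $14,573.00 + $6,258.00 = $80,930.00
Travel: 10.5 × $180 = $1,890.00
Total: $80,930.00 + $1,890.00 = $82,820.00

$82,820.00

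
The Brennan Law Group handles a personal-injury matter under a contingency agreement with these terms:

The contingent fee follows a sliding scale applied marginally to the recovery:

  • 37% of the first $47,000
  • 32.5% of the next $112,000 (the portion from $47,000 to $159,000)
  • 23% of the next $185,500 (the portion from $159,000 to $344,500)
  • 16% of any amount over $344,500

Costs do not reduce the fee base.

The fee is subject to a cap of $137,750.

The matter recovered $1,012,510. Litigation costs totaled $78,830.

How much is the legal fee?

Fee base is the gross recovery, $1,012,510; costs are reimbursed separately.
First $47,000 at 37% = $17,390.00
Next $112,000 at 32.5% = $36,400.00
Next $185,500 at 23% = $42,665.00
Remaining $668,010 at 16% = $106,881.60
Fee: $17,390.00 + $36,400.00 + $42,665.00 + $106,881.60 = $203,336.60
$203,336.60 exceeds the $137,750 cap, so the fee is capped at $137,750.00.

$137,750.00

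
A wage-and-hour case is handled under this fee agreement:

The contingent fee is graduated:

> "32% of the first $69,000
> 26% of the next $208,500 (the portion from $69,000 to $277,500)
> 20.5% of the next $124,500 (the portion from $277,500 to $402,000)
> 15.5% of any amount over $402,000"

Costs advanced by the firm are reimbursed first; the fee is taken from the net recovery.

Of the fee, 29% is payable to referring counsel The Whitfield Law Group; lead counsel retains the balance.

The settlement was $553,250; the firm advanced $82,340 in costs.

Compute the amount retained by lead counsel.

$79,870.42

Fee base (net of costs): $553,250 − $82,340 = $470,910
First $69,000 at 32% = $22,080.00
Next $208,500 at 26% = $54,210.00
Next $124,500 at 20.5% = $25,522.50
Remaining $68,910 at 15.5% = $10,681.05
Fee: $22,080.00 + $54,210.00 + $25,522.50 + $10,681.05 = $112,493.55
Referral share: 29% of $112,493.55 = $32,623.13; lead counsel retains $112,493.55 − $32,623.13 = $79,870.42.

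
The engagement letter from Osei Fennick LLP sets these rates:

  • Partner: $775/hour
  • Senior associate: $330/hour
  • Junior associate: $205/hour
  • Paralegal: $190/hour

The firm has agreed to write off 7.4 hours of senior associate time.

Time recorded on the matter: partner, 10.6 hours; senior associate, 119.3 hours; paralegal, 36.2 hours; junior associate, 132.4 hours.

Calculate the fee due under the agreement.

Partner: 10.6 × $775 = $8,215.00
Senior associate: 119.3 × $330 = $39,369.00
Junior associate: 132.4 × $205 = $27,142.00
Paralegal: 36.2 × $190 = $6,878.00
Subtotal: $81,604.00
Write-off: 7.4 × $330 = $2,442.00
Total: $81,604.00 − $2,442.00 = $79,162.00

$79,162.00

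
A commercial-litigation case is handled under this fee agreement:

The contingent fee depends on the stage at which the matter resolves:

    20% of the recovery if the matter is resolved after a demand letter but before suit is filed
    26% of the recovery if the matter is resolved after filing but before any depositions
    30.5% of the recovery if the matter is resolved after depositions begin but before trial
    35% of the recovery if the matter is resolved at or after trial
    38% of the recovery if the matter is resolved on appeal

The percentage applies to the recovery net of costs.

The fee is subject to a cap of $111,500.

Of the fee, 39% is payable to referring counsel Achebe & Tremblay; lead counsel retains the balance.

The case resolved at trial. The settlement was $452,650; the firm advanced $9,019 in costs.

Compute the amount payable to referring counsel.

$43,485.00

Fee base (net of costs): $452,650 − $9,019 = $443,631
The matter resolved at trial, so the 35% rate applies.
$443,631 × 35% = $155,270.85
$155,270.85 exceeds the $111,500 cap, so the fee is capped at $111,500.00.
Referral share: 39% of $111,500.00 = $43,485.00; lead counsel retains $111,500.00 − $43,485.00 = $68,015.00.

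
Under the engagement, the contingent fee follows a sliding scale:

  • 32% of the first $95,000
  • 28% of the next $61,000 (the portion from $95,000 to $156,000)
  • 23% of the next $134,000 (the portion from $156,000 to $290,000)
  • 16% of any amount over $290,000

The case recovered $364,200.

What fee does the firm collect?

First $95,000 at 32% = $30,400.00
Next $61,000 at 28% = $17,080.00
Next $134,000 at 23% = $30,820.00
Remaining $74,200 at 16% = $11,872.00
Fee: $30,400.00 + $17,080.00 + $30,820.00 + $11,872.00 = $90,172.00

$90,172.00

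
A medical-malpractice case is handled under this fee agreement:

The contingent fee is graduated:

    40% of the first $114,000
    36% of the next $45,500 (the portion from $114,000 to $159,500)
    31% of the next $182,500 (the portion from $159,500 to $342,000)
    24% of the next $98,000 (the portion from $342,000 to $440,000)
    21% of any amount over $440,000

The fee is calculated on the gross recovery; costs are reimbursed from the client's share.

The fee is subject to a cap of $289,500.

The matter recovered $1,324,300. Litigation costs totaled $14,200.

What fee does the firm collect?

$289,500.00

Fee base is the gross recovery, $1,324,300; costs are reimbursed separately.
First $114,000 at 40% = $45,600.00
Next $45,500 at 36% = $16,380.00
Next $182,500 at 31% = $56,575.00
Next $98,000 at 24% = $23,520.00
Remaining $884,300 at 21% = $185,703.00
Fee: $45,600.00 + $16,380.00 + $56,575.00 + $23,520.00 + $185,703.00 = $327,778.00
$327,778.00 exceeds the $289,500 cap, so the fee is capped at $289,500.00.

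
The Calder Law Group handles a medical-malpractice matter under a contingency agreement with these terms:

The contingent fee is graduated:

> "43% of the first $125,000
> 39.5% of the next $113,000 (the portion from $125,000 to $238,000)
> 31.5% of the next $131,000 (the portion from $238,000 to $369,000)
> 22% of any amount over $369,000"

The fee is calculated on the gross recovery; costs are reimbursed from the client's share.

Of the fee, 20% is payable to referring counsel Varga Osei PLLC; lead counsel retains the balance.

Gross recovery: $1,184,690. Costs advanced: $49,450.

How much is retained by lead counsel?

$255,281.44

Fee base is the gross recovery, $1,184,690; costs are reimbursed separately.
First $125,000 at 43% = $53,750.00
Next $113,000 at 39.5% = $44,635.00
Next $131,000 at 31.5% = $41,265.00
Remaining $815,690 at 22% = $179,451.80
Fee: $53,750.00 + $44,635.00 + $41,265.00 + $179,451.80 = $319,101.80
Referral share: 20% of $319,101.80 = $63,820.36; lead counsel retains $319,101.80 − $63,820.36 = $255,281.44.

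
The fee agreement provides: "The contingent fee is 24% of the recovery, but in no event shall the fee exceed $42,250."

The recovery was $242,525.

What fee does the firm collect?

24% of $242,525 = $58,206.00
That exceeds the $42,250 cap, so the fee is capped at $42,250.

$42,250.00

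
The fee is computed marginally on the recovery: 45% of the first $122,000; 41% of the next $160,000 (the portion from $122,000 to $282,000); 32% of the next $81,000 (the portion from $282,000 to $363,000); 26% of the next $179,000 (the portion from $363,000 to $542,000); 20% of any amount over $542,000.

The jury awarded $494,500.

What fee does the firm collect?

$180,610.00

First $122,000 at 45% = $54,900.00
Next $160,000 at 41% = $65,600.00
Next $81,000 at 32% = $25,920.00
Remaining $131,500 at 26% = $34,190.00
Fee: $54,900.00 + $65,600.00 + $25,920.00 + $34,190.00 = $180,610.00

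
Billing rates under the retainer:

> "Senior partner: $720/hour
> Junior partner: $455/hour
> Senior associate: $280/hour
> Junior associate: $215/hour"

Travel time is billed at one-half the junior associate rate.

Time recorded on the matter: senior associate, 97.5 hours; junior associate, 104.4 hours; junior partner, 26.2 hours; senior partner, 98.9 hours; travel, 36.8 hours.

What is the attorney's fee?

Senior partner: 98.9 × $720 = $71,208.00
Junior partner: 26.2 × $455 = $11,921.00
Senior associate: 97.5 × $280 = $27,300.00
Junior associate: 104.4 × $215 = $22,446.00
Subtotal: $71,208.00 + $11,921.00 + $27,300.00 + $22,446.00 = $132,875.00
Travel: 36.8 × ($215 ÷ 2) = 36.8 × $107.50 = $3,956.00
Total: $132,875.00 + $3,956.00 = $136,831.00

$136,831.00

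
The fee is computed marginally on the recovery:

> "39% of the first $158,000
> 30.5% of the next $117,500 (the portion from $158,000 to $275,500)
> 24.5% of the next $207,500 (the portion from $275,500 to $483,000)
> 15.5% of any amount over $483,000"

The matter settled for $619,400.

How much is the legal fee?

$169,437.00

First $158,000 at 39% = $61,620.00
Next $117,500 at 30.5% = $35,837.50
Next $207,500 at 24.5% = $50,837.50
Remaining $136,400 at 15.5% = $21,142.00
Fee: $61,620.00 + $35,837.50 + $50,837.50 + $21,142.00 = $169,437.00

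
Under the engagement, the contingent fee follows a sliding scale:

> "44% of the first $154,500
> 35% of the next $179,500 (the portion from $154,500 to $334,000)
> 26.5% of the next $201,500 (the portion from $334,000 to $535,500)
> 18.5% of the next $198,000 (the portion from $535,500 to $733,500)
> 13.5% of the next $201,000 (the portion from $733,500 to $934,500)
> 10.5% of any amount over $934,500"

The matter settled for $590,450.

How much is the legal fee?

First $154,500 at 44% = $67,980.00
Next $179,500 at 35% = $62,825.00
Next $201,500 at 26.5% = $53,397.50
Remaining $54,950 at 18.5% = $10,165.75
Fee: $67,980.00 + $62,825.00 + $53,397.50 + $10,165.75 = $194,368.25

$194,368.25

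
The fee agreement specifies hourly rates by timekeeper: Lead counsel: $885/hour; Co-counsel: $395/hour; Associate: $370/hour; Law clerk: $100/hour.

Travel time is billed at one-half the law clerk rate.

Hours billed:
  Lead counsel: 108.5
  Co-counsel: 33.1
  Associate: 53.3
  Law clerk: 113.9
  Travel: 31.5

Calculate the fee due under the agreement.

$141,783.00

Lead counsel: 108.5 × $885 = $96,022.50
Co-counsel: 33.1 × $395 = $13,074.50
Associate: 53.3 × $370 = $19,721.00
Law clerk: 113.9 × $100 = $11,390.00
Subtotal: $96,022.50 + $13,074.50 + $19,721.00 + $11,390.00 = $140,208.00
Travel: 31.5 × ($100 ÷ 2) = 31.5 × $50.00 = $1,575.00
Total: $140,208.00 + $1,575.00 = $141,783.00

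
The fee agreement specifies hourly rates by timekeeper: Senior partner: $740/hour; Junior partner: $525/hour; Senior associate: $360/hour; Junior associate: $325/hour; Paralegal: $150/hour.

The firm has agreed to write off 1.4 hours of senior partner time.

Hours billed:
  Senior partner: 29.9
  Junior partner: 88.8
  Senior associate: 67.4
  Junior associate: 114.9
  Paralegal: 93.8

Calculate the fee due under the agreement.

$143,386.50

Senior partner: 29.9 × $740 = $22,126.00
Junior partner: 88.8 × $525 = $46,620.00
Senior associate: 67.4 × $360 = $24,264.00
Junior associate: 114.9 × $325 = $37,342.50
Paralegal: 93.8 × $150 = $14,070.00
Subtotal: $144,422.50
Write-off: 1.4 × $740 = $1,036.00
Total: $144,422.50 − $1,036.00 = $143,386.50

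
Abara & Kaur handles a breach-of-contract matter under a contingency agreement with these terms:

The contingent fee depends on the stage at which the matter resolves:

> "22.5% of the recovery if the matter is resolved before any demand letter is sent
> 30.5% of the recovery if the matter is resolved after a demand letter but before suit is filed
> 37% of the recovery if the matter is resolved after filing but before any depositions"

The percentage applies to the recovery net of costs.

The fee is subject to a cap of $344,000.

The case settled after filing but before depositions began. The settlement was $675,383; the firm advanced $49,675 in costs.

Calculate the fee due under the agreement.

$231,511.96

Fee base (net of costs): $675,383 − $49,675 = $625,708
The matter settled after filing but before depositions began, so the 37% rate applies.
$625,708 × 37% = $231,511.96
$231,511.96 is under the $344,000 cap.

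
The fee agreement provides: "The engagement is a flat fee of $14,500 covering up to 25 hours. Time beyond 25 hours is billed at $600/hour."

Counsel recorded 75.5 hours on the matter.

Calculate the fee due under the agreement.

$44,800.00

Flat fee: $14,500.00
Excess hours: 75.5 − 25 = 50.5
Overrun: 50.5 × $600 = $30,300.00
Total: $14,500.00 + $30,300.00 = $44,800.00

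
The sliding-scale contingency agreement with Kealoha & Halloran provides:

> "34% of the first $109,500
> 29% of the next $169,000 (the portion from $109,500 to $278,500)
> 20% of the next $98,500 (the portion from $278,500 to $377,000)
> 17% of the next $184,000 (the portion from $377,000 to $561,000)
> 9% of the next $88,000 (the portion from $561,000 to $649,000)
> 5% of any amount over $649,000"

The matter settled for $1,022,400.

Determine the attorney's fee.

First $109,500 at 34% = $37,230.00
Next $169,000 at 29% = $49,010.00
Next $98,500 at 20% = $19,700.00
Next $184,000 at 17% = $31,280.00
Next $88,000 at 9% = $7,920.00
Remaining $373,400 at 5% = $18,670.00
Fee: $37,230.00 + $49,010.00 + $19,700.00 + $31,280.00 + $7,920.00 + $18,670.00 = $163,810.00

$163,810.00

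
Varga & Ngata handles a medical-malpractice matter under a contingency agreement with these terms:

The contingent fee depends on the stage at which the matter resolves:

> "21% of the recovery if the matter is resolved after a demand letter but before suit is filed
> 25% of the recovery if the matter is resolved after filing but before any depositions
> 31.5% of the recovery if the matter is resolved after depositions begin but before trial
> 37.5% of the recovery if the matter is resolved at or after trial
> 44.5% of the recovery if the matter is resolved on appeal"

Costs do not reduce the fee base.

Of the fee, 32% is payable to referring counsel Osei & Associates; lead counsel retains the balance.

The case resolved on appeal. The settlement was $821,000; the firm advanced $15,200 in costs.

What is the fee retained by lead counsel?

Fee base is the gross recovery, $821,000; costs are reimbursed separately.
The matter resolved on appeal, so the 44.5% rate applies.
$821,000 × 44.5% = $365,345.00
Referral share: 32% of $365,345.00 = $116,910.40; lead counsel retains $365,345.00 − $116,910.40 = $248,434.60.

$248,434.60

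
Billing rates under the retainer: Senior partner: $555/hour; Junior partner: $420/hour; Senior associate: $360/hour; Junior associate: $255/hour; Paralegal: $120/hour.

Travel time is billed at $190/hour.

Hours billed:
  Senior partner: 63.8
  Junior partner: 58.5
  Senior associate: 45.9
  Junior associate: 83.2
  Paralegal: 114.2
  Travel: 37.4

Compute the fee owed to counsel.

Senior partner: 63.8 × $555 = $35,409.00
Junior partner: 58.5 × $420 = $24,570.00
Senior associate: 45.9 × $360 = $16,524.00
Junior associate: 83.2 × $255 = $21,216.00
Paralegal: 114.2 × $120 = $13,704.00
Subtotal: $35,409.00 + $24,570.00 + $16,524.00 + $21,216.00 + $13,704.00 = $111,423.00
Travel: 37.4 × $190 = $7,106.00
Total: $111,423.00 + $7,106.00 = $118,529.00

$118,529.00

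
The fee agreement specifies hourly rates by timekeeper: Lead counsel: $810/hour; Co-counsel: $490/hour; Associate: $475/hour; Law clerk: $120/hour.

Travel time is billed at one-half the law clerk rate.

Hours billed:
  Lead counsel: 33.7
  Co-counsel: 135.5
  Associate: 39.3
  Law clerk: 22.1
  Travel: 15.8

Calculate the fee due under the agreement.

$115,959.50

Lead counsel: 33.7 × $810 = $27,297.00
Co-counsel: 135.5 × $490 = $66,395.00
Associate: 39.3 × $475 = $18,667.50
Law clerk: 22.1 × $120 = $2,652.00
Subtotal: $27,297.00 + $66,395.00 + $18,667.50 + $2,652.00 = $115,011.50
Travel: 15.8 × ($120 ÷ 2) = 15.8 × $60.00 = $948.00
Total: $115,011.50 + $948.00 = $115,959.50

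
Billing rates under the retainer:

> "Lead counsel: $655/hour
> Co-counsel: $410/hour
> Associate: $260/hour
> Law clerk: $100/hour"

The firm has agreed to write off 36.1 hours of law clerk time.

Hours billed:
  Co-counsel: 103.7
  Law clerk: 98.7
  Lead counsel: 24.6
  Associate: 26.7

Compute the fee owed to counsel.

Lead counsel: 24.6 × $655 = $16,113.00
Co-counsel: 103.7 × $410 = $42,517.00
Associate: 26.7 × $260 = $6,942.00
Law clerk: 98.7 × $100 = $9,870.00
Subtotal: $75,442.00
Write-off: 36.1 × $100 = $3,610.00
Total: $75,442.00 − $3,610.00 = $71,832.00

$71,832.00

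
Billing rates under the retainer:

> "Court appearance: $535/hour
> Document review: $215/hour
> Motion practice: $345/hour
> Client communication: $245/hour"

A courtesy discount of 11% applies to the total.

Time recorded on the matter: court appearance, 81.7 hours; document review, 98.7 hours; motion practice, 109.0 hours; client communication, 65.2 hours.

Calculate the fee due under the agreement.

Court appearance: 81.7 × $535 = $43,709.50
Document review: 98.7 × $215 = $21,220.50
Motion practice: 109.0 × $345 = $37,605.00
Client communication: 65.2 × $245 = $15,974.00
Subtotal: $118,509.00
Less 11% discount: −$13,035.99
Total: $118,509.00 − $13,035.99 = $105,473.01

$105,473.01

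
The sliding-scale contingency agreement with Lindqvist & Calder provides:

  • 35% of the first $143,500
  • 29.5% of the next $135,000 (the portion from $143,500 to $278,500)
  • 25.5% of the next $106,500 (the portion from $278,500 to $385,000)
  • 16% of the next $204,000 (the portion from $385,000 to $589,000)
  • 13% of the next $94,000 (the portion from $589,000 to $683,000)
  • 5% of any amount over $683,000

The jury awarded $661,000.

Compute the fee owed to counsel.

First $143,500 at 35% = $50,225.00
Next $135,000 at 29.5% = $39,825.00
Next $106,500 at 25.5% = $27,157.50
Next $204,000 at 16% = $32,640.00
Remaining $72,000 at 13% = $9,360.00
Fee: $50,225.00 + $39,825.00 + $27,157.50 + $32,640.00 + $9,360.00 = $159,207.50

$159,207.50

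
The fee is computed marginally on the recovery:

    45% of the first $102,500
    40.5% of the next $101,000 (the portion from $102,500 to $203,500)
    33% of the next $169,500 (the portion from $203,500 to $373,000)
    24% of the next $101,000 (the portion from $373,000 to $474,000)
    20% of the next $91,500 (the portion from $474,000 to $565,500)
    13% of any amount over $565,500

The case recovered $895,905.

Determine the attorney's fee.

First $102,500 at 45% = $46,125.00
Next $101,000 at 40.5% = $40,905.00
Next $169,500 at 33% = $55,935.00
Next $101,000 at 24% = $24,240.00
Next $91,500 at 20% = $18,300.00
Remaining $330,405 at 13% = $42,952.65
Fee: $46,125.00 + $40,905.00 + $55,935.00 + $24,240.00 + $18,300.00 + $42,952.65 = $228,457.65

$228,457.65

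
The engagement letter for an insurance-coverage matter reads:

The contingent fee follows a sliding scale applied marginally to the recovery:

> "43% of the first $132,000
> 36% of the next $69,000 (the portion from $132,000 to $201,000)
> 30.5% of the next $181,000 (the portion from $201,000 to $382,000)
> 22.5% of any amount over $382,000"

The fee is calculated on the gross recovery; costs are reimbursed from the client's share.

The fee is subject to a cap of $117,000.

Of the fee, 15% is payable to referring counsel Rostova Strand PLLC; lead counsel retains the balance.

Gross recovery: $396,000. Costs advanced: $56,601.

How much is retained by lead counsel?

$99,450.00

Fee base is the gross recovery, $396,000; costs are reimbursed separately.
First $132,000 at 43% = $56,760.00
Next $69,000 at 36% = $24,840.00
Next $181,000 at 30.5% = $55,205.00
Remaining $14,000 at 22.5% = $3,150.00
Fee: $56,760.00 + $24,840.00 + $55,205.00 + $3,150.00 = $139,955.00
$139,955.00 exceeds the $117,000 cap, so the fee is capped at $117,000.00.
Referral share: 15% of $117,000.00 = $17,550.00; lead counsel retains $117,000.00 − $17,550.00 = $99,450.00.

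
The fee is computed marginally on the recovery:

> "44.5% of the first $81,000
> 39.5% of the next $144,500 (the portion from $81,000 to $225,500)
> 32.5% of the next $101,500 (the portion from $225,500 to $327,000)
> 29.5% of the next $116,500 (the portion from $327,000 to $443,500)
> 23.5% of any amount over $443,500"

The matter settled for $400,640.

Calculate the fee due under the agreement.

First $81,000 at 44.5% = $36,045.00
Next $144,500 at 39.5% = $57,077.50
Next $101,500 at 32.5% = $32,987.50
Remaining $73,640 at 29.5% = $21,723.80
Fee: $36,045.00 + $57,077.50 + $32,987.50 + $21,723.80 = $147,833.80

$147,833.80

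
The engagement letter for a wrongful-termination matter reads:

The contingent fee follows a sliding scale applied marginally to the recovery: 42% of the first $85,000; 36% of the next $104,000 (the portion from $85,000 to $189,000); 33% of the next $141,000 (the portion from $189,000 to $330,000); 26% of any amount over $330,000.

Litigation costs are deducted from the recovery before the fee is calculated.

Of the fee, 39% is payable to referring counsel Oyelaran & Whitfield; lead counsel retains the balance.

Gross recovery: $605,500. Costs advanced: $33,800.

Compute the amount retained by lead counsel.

Fee base (net of costs): $605,500 − $33,800 = $571,700
First $85,000 at 42% = $35,700.00
Next $104,000 at 36% = $37,440.00
Next $141,000 at 33% = $46,530.00
Remaining $241,700 at 26% = $62,842.00
Fee: $35,700.00 + $37,440.00 + $46,530.00 + $62,842.00 = $182,512.00
Referral share: 39% of $182,512.00 = $71,179.68; lead counsel retains $182,512.00 − $71,179.68 = $111,332.32.

$111,332.32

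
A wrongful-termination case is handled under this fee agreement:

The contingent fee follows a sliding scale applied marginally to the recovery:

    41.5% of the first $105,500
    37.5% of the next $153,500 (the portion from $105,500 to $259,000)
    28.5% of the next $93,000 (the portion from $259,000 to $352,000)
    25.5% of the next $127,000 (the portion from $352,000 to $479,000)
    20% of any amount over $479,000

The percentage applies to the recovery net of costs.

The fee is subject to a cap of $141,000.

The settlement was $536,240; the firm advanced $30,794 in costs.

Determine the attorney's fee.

$141,000.00

Fee base (net of costs): $536,240 − $30,794 = $505,446
First $105,500 at 41.5% = $43,782.50
Next $153,500 at 37.5% = $57,562.50
Next $93,000 at 28.5% = $26,505.00
Next $127,000 at 25.5% = $32,385.00
Remaining $26,446 at 20% = $5,289.20
Fee: $43,782.50 + $57,562.50 + $26,505.00 + $32,385.00 + $5,289.20 = $165,524.20
$165,524.20 exceeds the $141,000 cap, so the fee is capped at $141,000.00.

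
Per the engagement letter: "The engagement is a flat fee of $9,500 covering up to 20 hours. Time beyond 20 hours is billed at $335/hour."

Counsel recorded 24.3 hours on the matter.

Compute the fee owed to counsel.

$10,940.50

Flat fee: $9,500.00
Excess hours: 24.3 − 20 = 4.3
Overrun: 4.3 × $335 = $1,440.50
Total: $9,500.00 + $1,440.50 = $10,940.50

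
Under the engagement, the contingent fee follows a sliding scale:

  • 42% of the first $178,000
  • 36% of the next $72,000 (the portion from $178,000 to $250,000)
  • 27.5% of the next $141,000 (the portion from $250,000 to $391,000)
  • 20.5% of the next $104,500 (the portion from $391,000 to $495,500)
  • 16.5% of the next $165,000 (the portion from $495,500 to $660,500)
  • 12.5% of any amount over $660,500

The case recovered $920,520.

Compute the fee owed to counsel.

$220,605.00

First $178,000 at 42% = $74,760.00
Next $72,000 at 36% = $25,920.00
Next $141,000 at 27.5% = $38,775.00
Next $104,500 at 20.5% = $21,422.50
Next $165,000 at 16.5% = $27,225.00
Remaining $260,020 at 12.5% = $32,502.50
Fee: $74,760.00 + $25,920.00 + $38,775.00 + $21,422.50 + $27,225.00 + $32,502.50 = $220,605.00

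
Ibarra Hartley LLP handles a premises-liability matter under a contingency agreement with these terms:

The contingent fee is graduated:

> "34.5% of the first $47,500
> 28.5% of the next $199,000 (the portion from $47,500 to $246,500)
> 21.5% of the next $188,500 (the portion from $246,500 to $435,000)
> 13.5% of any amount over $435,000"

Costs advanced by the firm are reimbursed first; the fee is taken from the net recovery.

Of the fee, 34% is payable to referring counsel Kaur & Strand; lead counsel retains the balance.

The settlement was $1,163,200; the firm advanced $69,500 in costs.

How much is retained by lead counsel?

Fee base (net of costs): $1,163,200 − $69,500 = $1,093,700
First $47,500 at 34.5% = $16,387.50
Next $199,000 at 28.5% = $56,715.00
Next $188,500 at 21.5% = $40,527.50
Remaining $658,700 at 13.5% = $88,924.50
Fee: $16,387.50 + $56,715.00 + $40,527.50 + $88,924.50 = $202,554.50
Referral share: 34% of $202,554.50 = $68,868.53; lead counsel retains $202,554.50 − $68,868.53 = $133,685.97.

$133,685.97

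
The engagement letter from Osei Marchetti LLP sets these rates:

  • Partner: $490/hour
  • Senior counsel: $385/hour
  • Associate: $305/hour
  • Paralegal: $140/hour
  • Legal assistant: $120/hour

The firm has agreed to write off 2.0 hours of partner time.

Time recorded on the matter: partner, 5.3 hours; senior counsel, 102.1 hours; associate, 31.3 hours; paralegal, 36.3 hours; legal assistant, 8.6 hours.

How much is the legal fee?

$56,586.00

Partner: 5.3 × $490 = $2,597.00
Senior counsel: 102.1 × $385 = $39,308.50
Associate: 31.3 × $305 = $9,546.50
Paralegal: 36.3 × $140 = $5,082.00
Legal assistant: 8.6 × $120 = $1,032.00
Subtotal: $57,566.00
Write-off: 2.0 × $490 = $980.00
Total: $57,566.00 − $980.00 = $56,586.00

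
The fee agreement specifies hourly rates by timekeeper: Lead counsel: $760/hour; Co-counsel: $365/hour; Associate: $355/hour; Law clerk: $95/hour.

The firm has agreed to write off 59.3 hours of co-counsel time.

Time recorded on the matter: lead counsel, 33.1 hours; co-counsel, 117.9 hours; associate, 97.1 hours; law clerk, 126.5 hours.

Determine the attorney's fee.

$93,033.00

Lead counsel: 33.1 × $760 = $25,156.00
Co-counsel: 117.9 × $365 = $43,033.50
Associate: 97.1 × $355 = $34,470.50
Law clerk: 126.5 × $95 = $12,017.50
Subtotal: $114,677.50
Write-off: 59.3 × $365 = $21,644.50
Total: $114,677.50 − $21,644.50 = $93,033.00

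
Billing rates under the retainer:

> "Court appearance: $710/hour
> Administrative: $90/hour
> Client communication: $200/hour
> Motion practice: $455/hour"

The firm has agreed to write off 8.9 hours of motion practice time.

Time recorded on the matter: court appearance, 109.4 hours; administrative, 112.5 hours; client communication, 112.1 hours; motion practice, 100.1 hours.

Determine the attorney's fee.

$151,715.00

Court appearance: 109.4 × $710 = $77,674.00
Administrative: 112.5 × $90 = $10,125.00
Client communication: 112.1 × $200 = $22,420.00
Motion practice: 100.1 × $455 = $45,545.50
Subtotal: $155,764.50
Write-off: 8.9 × $455 = $4,049.50
Total: $155,764.50 − $4,049.50 = $151,715.00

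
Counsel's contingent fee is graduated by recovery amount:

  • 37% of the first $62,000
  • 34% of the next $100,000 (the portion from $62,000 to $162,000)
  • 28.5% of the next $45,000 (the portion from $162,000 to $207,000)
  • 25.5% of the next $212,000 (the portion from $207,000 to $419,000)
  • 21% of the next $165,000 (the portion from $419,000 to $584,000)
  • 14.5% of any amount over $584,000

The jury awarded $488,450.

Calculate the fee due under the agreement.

First $62,000 at 37% = $22,940.00
Next $100,000 at 34% = $34,000.00
Next $45,000 at 28.5% = $12,825.00
Next $212,000 at 25.5% = $54,060.00
Remaining $69,450 at 21% = $14,584.50
Fee: $22,940.00 + $34,000.00 + $12,825.00 + $54,060.00 + $14,584.50 = $138,409.50

$138,409.50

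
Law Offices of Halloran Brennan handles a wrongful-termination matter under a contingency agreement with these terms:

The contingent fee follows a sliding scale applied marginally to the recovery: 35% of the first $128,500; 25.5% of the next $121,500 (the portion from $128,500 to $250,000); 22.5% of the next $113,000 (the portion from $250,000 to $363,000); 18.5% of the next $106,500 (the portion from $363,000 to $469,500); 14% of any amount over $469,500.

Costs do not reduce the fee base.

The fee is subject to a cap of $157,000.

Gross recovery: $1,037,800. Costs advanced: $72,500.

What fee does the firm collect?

$157,000.00

Fee base is the gross recovery, $1,037,800; costs are reimbursed separately.
First $128,500 at 35% = $44,975.00
Next $121,500 at 25.5% = $30,982.50
Next $113,000 at 22.5% = $25,425.00
Next $106,500 at 18.5% = $19,702.50
Remaining $568,300 at 14% = $79,562.00
Fee: $44,975.00 + $30,982.50 + $25,425.00 + $19,702.50 + $79,562.00 = $200,647.00
$200,647.00 exceeds the $157,000 cap, so the fee is capped at $157,000.00.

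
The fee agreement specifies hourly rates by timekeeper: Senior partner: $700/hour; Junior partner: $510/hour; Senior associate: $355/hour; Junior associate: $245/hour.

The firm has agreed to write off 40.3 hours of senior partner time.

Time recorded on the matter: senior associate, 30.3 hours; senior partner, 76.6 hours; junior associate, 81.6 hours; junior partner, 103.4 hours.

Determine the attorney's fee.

Senior partner: 76.6 × $700 = $53,620.00
Junior partner: 103.4 × $510 = $52,734.00
Senior associate: 30.3 × $355 = $10,756.50
Junior associate: 81.6 × $245 = $19,992.00
Subtotal: $137,102.50
Write-off: 40.3 × $700 = $28,210.00
Total: $137,102.50 − $28,210.00 = $108,892.50

$108,892.50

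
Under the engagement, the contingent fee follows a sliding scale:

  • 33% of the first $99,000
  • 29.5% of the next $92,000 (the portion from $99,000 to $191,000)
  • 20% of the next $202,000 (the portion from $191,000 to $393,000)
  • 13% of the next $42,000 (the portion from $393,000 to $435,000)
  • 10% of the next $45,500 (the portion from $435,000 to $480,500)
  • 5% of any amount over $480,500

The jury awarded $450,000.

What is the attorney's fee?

$107,170.00

First $99,000 at 33% = $32,670.00
Next $92,000 at 29.5% = $27,140.00
Next $202,000 at 20% = $40,400.00
Next $42,000 at 13% = $5,460.00
Remaining $15,000 at 10% = $1,500.00
Fee: $32,670.00 + $27,140.00 + $40,400.00 + $5,460.00 + $1,500.00 = $107,170.00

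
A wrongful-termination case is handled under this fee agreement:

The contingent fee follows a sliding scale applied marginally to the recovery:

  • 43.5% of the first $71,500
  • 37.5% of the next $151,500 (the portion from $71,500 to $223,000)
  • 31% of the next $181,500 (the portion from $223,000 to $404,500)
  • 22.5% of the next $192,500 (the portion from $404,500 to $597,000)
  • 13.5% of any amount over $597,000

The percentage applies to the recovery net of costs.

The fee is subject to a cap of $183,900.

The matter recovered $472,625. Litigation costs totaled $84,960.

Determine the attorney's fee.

Fee base (net of costs): $472,625 − $84,960 = $387,665
First $71,500 at 43.5% = $31,102.50
Next $151,500 at 37.5% = $56,812.50
Remaining $164,665 at 31% = $51,046.15
Fee: $31,102.50 + $56,812.50 + $51,046.15 = $138,961.15
$138,961.15 is under the $183,900 cap.

$138,961.15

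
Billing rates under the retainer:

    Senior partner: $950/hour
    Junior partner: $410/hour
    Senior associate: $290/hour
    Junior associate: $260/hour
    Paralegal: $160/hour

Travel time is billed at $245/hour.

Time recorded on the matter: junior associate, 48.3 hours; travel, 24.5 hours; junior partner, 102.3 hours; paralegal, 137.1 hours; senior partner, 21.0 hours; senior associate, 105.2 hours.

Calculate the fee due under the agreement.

Senior partner: 21.0 × $950 = $19,950.00
Junior partner: 102.3 × $410 = $41,943.00
Senior associate: 105.2 × $290 = $30,508.00
Junior associate: 48.3 × $260 = $12,558.00
Paralegal: 137.1 × $160 = $21,936.00
Subtotal: $19,950.00 + $41,943.00 + $30,508.00 + $12,558.00 + $21,936.00 = $126,895.00
Travel: 24.5 × $245 = $6,002.50
Total: $126,895.00 + $6,002.50 = $132,897.50

$132,897.50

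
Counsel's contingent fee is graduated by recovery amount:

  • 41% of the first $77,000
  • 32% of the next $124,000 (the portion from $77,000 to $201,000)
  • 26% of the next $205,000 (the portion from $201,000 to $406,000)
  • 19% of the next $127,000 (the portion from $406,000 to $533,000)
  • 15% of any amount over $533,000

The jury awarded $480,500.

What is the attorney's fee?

First $77,000 at 41% = $31,570.00
Next $124,000 at 32% = $39,680.00
Next $205,000 at 26% = $53,300.00
Remaining $74,500 at 19% = $14,155.00
Fee: $31,570.00 + $39,680.00 + $53,300.00 + $14,155.00 = $138,705.00

$138,705.00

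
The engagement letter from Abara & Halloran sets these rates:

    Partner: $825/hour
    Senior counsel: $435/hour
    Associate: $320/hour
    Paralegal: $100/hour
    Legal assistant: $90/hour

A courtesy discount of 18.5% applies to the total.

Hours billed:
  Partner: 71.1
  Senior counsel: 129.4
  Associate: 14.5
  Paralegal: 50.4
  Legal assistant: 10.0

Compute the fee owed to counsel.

Partner: 71.1 × $825 = $58,657.50
Senior counsel: 129.4 × $435 = $56,289.00
Associate: 14.5 × $320 = $4,640.00
Paralegal: 50.4 × $100 = $5,040.00
Legal assistant: 10.0 × $90 = $900.00
Subtotal: $125,526.50
Less 18.5% discount: −$23,222.40
Total: $125,526.50 − $23,222.40 = $102,304.10

$102,304.10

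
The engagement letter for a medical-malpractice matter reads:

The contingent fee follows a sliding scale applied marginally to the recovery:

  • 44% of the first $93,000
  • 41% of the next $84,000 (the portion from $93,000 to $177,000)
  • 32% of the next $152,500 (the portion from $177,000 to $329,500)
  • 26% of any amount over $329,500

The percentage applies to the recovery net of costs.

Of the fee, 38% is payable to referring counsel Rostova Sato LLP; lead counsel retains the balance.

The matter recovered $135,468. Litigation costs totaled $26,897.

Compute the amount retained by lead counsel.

$29,328.55

Fee base (net of costs): $135,468 − $26,897 = $108,571
First $93,000 at 44% = $40,920.00
Remaining $15,571 at 41% = $6,384.11
Fee: $40,920.00 + $6,384.11 = $47,304.11
Referral share: 38% of $47,304.11 = $17,975.56; lead counsel retains $47,304.11 − $17,975.56 = $29,328.55.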